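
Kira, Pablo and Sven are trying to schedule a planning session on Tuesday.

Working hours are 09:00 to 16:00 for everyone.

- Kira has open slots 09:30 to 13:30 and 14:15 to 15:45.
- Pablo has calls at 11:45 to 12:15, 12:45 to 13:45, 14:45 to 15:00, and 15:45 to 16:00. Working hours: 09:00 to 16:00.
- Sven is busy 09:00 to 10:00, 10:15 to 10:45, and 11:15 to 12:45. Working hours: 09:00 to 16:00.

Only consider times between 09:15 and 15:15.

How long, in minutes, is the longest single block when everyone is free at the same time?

Pablo free within 09:00–16:00: 09:00–11:45, 12:15–12:45, 13:45–14:45, 15:00–15:45.
Sven free within 09:00–16:00: 10:00–10:15, 10:45–11:15, 12:45–16:00.
Kira ∩ Pablo: 09:30–11:45, 12:15–12:45, 14:15–14:45, 15:00–15:45.
Kira ∩ Pablo ∩ Sven: 10:00–10:15, 10:45–11:15, 14:15–14:45, 15:00–15:45.
Restricted to 09:15–15:15: 10:00–10:15, 10:45–11:15, 14:15–14:45, 15:00–15:15.
Common window lengths: 15, 30, 30, 15 min; longest is 30.

30 minutes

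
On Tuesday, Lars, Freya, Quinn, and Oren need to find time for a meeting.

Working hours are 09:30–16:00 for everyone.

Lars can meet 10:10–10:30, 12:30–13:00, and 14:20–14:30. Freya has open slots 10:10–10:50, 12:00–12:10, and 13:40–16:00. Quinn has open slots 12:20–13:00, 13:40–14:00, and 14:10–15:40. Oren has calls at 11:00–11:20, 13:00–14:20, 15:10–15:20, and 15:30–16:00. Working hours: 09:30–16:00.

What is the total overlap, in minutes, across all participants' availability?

10 minutes

Oren free within 09:30–16:00: 09:30–11:00, 11:20–13:00, 14:20–15:10, 15:20–15:30.
Lars ∩ Freya: 10:10–10:30, 14:20–14:30.
Lars ∩ Freya ∩ Quinn: 14:20–14:30.
Lars ∩ Freya ∩ Quinn ∩ Oren: 14:20–14:30.
Total common minutes: 10.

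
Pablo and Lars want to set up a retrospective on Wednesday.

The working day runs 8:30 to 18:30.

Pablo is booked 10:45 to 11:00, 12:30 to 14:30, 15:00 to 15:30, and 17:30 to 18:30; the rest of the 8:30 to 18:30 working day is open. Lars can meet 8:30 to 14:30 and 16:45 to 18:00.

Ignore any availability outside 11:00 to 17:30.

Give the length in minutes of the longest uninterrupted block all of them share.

Pablo free within 08:30–18:30: 08:30–10:45, 11:00–12:30, 14:30–15:00, 15:30–17:30.
Pablo ∩ Lars: 08:30–10:45, 11:00–12:30, 16:45–17:30.
Restricted to 11:00–17:30: 11:00–12:30, 16:45–17:30.
Common window lengths: 90, 45 min; longest is 90.

90 minutes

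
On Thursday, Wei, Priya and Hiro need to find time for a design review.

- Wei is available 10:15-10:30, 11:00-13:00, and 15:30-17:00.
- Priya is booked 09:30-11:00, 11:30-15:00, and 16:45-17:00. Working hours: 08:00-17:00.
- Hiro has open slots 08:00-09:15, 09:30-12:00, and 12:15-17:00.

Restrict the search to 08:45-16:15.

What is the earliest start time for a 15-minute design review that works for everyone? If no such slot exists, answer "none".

Priya free within 08:00–17:00: 08:00–09:30, 11:00–11:30, 15:00–16:45.
Wei ∩ Priya: 11:00–11:30, 15:30–16:45.
Wei ∩ Priya ∩ Hiro: 11:00–11:30, 15:30–16:45.
Restricted to 08:45–16:15: 11:00–11:30, 15:30–16:15.
Windows ≥ 15 min: 11:00–11:30, 15:30–16:15.
Earliest such window starts at 11:00.

11:00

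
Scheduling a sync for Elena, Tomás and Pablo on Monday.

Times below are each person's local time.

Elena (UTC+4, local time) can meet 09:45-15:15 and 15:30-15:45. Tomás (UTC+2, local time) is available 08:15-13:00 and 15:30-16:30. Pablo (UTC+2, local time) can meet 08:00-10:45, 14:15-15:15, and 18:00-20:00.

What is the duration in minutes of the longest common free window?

150 minutes

Elena → UTC: 05:45–11:15, 11:30–11:45.
Tomás → UTC: 06:15–11:00, 13:30–14:30.
Pablo → UTC: 06:00–08:45, 12:15–13:15, 16:00–18:00.
Elena ∩ Tomás: 06:15–11:00.
Elena ∩ Tomás ∩ Pablo: 06:15–08:45.
Single common window of 150 minutes.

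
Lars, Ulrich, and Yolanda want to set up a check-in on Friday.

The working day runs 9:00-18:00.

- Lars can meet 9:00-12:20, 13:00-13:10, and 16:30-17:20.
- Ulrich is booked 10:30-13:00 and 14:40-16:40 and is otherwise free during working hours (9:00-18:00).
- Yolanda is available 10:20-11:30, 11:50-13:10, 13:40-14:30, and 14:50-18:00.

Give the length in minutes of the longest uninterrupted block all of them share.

40 minutes

Ulrich free within 09:00–18:00: 09:00–10:30, 13:00–14:40, 16:40–18:00.
Lars ∩ Ulrich: 09:00–10:30, 13:00–13:10, 16:40–17:20.
Lars ∩ Ulrich ∩ Yolanda: 10:20–10:30, 13:00–13:10, 16:40–17:20.
Common window lengths: 10, 10, 40 min; longest is 40.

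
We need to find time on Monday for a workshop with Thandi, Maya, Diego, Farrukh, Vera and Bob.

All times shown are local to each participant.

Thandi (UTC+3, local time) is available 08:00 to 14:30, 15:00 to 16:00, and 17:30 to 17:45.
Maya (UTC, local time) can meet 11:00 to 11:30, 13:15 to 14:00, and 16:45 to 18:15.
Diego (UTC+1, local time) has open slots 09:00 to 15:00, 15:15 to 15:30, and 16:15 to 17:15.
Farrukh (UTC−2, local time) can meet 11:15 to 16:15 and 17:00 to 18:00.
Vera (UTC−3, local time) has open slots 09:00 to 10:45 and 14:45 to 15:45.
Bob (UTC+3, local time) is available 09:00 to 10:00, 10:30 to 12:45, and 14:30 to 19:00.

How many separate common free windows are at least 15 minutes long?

Thandi → UTC: 05:00–11:30, 12:00–13:00, 14:30–14:45.
Maya → UTC: 11:00–11:30, 13:15–14:00, 16:45–18:15.
Diego → UTC: 08:00–14:00, 14:15–14:30, 15:15–16:15.
Farrukh → UTC: 13:15–18:15, 19:00–20:00.
Vera → UTC: 12:00–13:45, 17:45–18:45.
Bob → UTC: 06:00–07:00, 07:30–09:45, 11:30–16:00.
Thandi ∩ Maya: 11:00–11:30.
Thandi ∩ Maya ∩ Diego: 11:00–11:30.
Thandi ∩ Maya ∩ Diego ∩ Farrukh: (none).
Thandi ∩ Maya ∩ Diego ∩ Farrukh ∩ Vera: (none).
Thandi ∩ Maya ∩ Diego ∩ Farrukh ∩ Vera ∩ Bob: (none).
Windows ≥ 15 min: (none).
That's 0 windows.

0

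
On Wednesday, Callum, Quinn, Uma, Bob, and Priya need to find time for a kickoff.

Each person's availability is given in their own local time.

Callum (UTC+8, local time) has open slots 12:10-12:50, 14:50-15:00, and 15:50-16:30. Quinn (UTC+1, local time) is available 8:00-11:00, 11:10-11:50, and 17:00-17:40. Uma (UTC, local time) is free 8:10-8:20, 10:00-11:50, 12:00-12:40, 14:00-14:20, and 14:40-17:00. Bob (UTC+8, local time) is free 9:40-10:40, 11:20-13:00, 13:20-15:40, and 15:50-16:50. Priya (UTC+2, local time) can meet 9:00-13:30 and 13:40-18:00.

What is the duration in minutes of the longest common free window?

Callum → UTC: 04:10–04:50, 06:50–07:00, 07:50–08:30.
Quinn → UTC: 07:00–10:00, 10:10–10:50, 16:00–16:40.
Uma → UTC: 08:10–08:20, 10:00–11:50, 12:00–12:40, 14:00–14:20, 14:40–17:00.
Bob → UTC: 01:40–02:40, 03:20–05:00, 05:20–07:40, 07:50–08:50.
Priya → UTC: 07:00–11:30, 11:40–16:00.
Callum ∩ Quinn: 07:50–08:30.
Callum ∩ Quinn ∩ Uma: 08:10–08:20.
Callum ∩ Quinn ∩ Uma ∩ Bob: 08:10–08:20.
Callum ∩ Quinn ∩ Uma ∩ Bob ∩ Priya: 08:10–08:20.
Single common window of 10 minutes.

10 minutes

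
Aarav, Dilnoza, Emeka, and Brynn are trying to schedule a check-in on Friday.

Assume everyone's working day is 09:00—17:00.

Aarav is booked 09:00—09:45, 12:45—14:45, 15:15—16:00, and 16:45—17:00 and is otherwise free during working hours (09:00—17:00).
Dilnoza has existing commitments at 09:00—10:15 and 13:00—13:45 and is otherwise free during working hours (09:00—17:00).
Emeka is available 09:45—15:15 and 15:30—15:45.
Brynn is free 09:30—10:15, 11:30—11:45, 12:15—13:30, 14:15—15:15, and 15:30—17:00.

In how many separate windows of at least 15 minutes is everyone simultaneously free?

3

Aarav free within 09:00–17:00: 09:45–12:45, 14:45–15:15, 16:00–16:45.
Dilnoza free within 09:00–17:00: 10:15–13:00, 13:45–17:00.
Aarav ∩ Dilnoza: 10:15–12:45, 14:45–15:15, 16:00–16:45.
Aarav ∩ Dilnoza ∩ Emeka: 10:15–12:45, 14:45–15:15.
Aarav ∩ Dilnoza ∩ Emeka ∩ Brynn: 11:30–11:45, 12:15–12:45, 14:45–15:15.
Windows ≥ 15 min: 11:30–11:45, 12:15–12:45, 14:45–15:15.
That's 3 windows.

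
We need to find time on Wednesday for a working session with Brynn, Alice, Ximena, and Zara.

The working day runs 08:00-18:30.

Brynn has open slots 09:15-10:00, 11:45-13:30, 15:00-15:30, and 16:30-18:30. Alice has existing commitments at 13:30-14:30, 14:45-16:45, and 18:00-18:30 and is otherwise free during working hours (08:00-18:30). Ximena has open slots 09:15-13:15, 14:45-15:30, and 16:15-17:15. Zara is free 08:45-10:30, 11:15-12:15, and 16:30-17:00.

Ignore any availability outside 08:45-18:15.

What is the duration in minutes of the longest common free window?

45 minutes

Alice free within 08:00–18:30: 08:00–13:30, 14:30–14:45, 16:45–18:00.
Brynn ∩ Alice: 09:15–10:00, 11:45–13:30, 16:45–18:00.
Brynn ∩ Alice ∩ Ximena: 09:15–10:00, 11:45–13:15, 16:45–17:15.
Brynn ∩ Alice ∩ Ximena ∩ Zara: 09:15–10:00, 11:45–12:15, 16:45–17:00.
Restricted to 08:45–18:15: 09:15–10:00, 11:45–12:15, 16:45–17:00.
Common window lengths: 45, 30, 15 min; longest is 45.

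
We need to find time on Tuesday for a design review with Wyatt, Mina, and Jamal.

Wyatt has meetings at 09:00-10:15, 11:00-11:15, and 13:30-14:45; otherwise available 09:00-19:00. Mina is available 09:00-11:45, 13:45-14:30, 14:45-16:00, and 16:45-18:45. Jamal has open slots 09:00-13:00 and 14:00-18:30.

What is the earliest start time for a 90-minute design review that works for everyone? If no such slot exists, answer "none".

Wyatt free within 09:00–19:00: 10:15–11:00, 11:15–13:30, 14:45–19:00.
Wyatt ∩ Mina: 10:15–11:00, 11:15–11:45, 14:45–16:00, 16:45–18:45.
Wyatt ∩ Mina ∩ Jamal: 10:15–11:00, 11:15–11:45, 14:45–16:00, 16:45–18:30.
Windows ≥ 90 min: 16:45–18:30.
Earliest such window starts at 16:45.

16:45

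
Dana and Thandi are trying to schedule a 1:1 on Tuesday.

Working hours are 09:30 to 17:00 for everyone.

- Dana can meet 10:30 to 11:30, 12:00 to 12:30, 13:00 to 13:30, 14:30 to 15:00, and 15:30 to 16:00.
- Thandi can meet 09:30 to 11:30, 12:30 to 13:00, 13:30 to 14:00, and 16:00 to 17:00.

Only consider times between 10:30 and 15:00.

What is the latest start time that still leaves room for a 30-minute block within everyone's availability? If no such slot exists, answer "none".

Dana ∩ Thandi: 10:30–11:30.
Restricted to 10:30–15:00: 10:30–11:30.
Windows ≥ 30 min: 10:30–11:30.
Latest start in the last window 10:30–11:30 is 11:30 − 30 min = 11:00.

11:00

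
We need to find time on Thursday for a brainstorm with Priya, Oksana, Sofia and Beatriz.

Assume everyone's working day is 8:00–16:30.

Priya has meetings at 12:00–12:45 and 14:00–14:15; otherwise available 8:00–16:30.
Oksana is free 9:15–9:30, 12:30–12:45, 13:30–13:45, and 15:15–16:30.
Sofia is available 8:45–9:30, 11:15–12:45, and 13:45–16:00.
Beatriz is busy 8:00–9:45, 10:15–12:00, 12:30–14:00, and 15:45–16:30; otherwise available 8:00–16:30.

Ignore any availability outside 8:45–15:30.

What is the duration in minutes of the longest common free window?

Priya free within 08:00–16:30: 08:00–12:00, 12:45–14:00, 14:15–16:30.
Beatriz free within 08:00–16:30: 09:45–10:15, 12:00–12:30, 14:00–15:45.
Priya ∩ Oksana: 09:15–09:30, 13:30–13:45, 15:15–16:30.
Priya ∩ Oksana ∩ Sofia: 09:15–09:30, 15:15–16:00.
Priya ∩ Oksana ∩ Sofia ∩ Beatriz: 15:15–15:45.
Restricted to 08:45–15:30: 15:15–15:30.
Single common window of 15 minutes.

15 minutes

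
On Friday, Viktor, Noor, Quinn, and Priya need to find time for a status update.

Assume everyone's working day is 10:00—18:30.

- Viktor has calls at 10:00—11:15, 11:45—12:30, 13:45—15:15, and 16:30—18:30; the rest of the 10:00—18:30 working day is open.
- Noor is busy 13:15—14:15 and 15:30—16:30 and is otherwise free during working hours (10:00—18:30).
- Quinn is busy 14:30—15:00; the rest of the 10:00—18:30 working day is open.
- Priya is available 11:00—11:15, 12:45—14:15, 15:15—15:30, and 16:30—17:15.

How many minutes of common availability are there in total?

45 minutes

Viktor free within 10:00–18:30: 11:15–11:45, 12:30–13:45, 15:15–16:30.
Noor free within 10:00–18:30: 10:00–13:15, 14:15–15:30, 16:30–18:30.
Quinn free within 10:00–18:30: 10:00–14:30, 15:00–18:30.
Viktor ∩ Noor: 11:15–11:45, 12:30–13:15, 15:15–15:30.
Viktor ∩ Noor ∩ Quinn: 11:15–11:45, 12:30–13:15, 15:15–15:30.
Viktor ∩ Noor ∩ Quinn ∩ Priya: 12:45–13:15, 15:15–15:30.
Total common minutes: 30 + 15 = 45.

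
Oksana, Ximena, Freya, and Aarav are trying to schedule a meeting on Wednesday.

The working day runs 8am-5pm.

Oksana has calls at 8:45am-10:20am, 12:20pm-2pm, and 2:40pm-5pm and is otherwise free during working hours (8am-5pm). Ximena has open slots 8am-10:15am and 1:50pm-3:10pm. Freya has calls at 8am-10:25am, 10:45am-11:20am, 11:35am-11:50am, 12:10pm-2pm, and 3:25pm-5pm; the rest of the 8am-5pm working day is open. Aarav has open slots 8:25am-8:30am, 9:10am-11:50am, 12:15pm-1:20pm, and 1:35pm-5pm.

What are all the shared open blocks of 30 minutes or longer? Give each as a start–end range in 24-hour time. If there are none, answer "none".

Oksana free within 08:00–17:00: 08:00–08:45, 10:20–12:20, 14:00–14:40.
Freya free within 08:00–17:00: 10:25–10:45, 11:20–11:35, 11:50–12:10, 14:00–15:25.
Oksana ∩ Ximena: 08:00–08:45, 14:00–14:40.
Oksana ∩ Ximena ∩ Freya: 14:00–14:40.
Oksana ∩ Ximena ∩ Freya ∩ Aarav: 14:00–14:40.
Windows ≥ 30 min: 14:00–14:40.

14:00–14:40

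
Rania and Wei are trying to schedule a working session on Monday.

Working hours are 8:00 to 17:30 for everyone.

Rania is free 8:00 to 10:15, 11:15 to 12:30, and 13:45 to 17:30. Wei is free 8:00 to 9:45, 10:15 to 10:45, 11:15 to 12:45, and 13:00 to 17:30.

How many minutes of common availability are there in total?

405 minutes

Rania ∩ Wei: 08:00–09:45, 11:15–12:30, 13:45–17:30.
Total common minutes: 105 + 75 + 225 = 405.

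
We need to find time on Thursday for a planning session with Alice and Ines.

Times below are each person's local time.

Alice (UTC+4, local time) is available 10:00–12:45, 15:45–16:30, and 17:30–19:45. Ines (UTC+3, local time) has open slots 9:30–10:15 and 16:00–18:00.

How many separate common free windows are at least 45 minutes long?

2

Alice → UTC: 06:00–08:45, 11:45–12:30, 13:30–15:45.
Ines → UTC: 06:30–07:15, 13:00–15:00.
Alice ∩ Ines: 06:30–07:15, 13:30–15:00.
Windows ≥ 45 min: 06:30–07:15, 13:30–15:00.
That's 2 windows.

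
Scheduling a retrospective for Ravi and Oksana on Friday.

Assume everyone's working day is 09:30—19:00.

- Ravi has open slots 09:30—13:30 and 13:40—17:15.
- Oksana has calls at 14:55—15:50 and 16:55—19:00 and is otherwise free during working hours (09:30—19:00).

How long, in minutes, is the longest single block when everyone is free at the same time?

Oksana free within 09:30–19:00: 09:30–14:55, 15:50–16:55.
Ravi ∩ Oksana: 09:30–13:30, 13:40–14:55, 15:50–16:55.
Common window lengths: 240, 75, 65 min; longest is 240.

240 minutes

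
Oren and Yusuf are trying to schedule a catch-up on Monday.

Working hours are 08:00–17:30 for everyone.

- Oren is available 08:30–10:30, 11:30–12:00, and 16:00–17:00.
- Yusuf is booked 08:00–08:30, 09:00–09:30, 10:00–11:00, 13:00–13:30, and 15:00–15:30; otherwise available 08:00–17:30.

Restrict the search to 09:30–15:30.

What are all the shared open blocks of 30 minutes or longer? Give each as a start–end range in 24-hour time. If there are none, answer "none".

09:30–10:00, 11:30–12:00

Yusuf free within 08:00–17:30: 08:30–09:00, 09:30–10:00, 11:00–13:00, 13:30–15:00, 15:30–17:30.
Oren ∩ Yusuf: 08:30–09:00, 09:30–10:00, 11:30–12:00, 16:00–17:00.
Restricted to 09:30–15:30: 09:30–10:00, 11:30–12:00.
Windows ≥ 30 min: 09:30–10:00, 11:30–12:00.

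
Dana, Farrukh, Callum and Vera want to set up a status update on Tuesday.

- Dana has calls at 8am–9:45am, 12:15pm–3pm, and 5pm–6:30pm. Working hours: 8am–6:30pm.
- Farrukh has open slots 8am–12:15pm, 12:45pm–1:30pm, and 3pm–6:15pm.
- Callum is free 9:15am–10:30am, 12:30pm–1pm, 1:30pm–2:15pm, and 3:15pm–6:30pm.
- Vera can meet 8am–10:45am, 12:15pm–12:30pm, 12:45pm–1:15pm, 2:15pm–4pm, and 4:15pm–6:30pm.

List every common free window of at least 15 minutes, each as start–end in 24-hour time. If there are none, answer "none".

Dana free within 08:00–18:30: 09:45–12:15, 15:00–17:00.
Dana ∩ Farrukh: 09:45–12:15, 15:00–17:00.
Dana ∩ Farrukh ∩ Callum: 09:45–10:30, 15:15–17:00.
Dana ∩ Farrukh ∩ Callum ∩ Vera: 09:45–10:30, 15:15–16:00, 16:15–17:00.
Windows ≥ 15 min: 09:45–10:30, 15:15–16:00, 16:15–17:00.

09:45–10:30, 15:15–16:00, 16:15–17:00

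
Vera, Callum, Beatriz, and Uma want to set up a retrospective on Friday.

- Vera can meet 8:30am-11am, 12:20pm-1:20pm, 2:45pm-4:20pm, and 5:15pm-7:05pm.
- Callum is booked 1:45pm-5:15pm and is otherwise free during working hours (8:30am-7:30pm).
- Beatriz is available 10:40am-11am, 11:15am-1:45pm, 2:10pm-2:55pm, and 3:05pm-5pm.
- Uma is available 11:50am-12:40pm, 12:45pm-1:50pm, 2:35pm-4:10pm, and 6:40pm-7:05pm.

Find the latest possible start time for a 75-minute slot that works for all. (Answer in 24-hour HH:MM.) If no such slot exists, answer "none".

none

Callum free within 08:30–19:30: 08:30–13:45, 17:15–19:30.
Vera ∩ Callum: 08:30–11:00, 12:20–13:20, 17:15–19:05.
Vera ∩ Callum ∩ Beatriz: 10:40–11:00, 12:20–13:20.
Vera ∩ Callum ∩ Beatriz ∩ Uma: 12:20–12:40, 12:45–13:20.
Windows ≥ 75 min: (none).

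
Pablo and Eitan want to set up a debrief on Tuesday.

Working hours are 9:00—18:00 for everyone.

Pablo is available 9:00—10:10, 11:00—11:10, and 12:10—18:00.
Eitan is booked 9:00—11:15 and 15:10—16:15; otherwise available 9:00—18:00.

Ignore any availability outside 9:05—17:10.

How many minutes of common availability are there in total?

Eitan free within 09:00–18:00: 11:15–15:10, 16:15–18:00.
Pablo ∩ Eitan: 12:10–15:10, 16:15–18:00.
Restricted to 09:05–17:10: 12:10–15:10, 16:15–17:10.
Total common minutes: 180 + 55 = 235.

235 minutes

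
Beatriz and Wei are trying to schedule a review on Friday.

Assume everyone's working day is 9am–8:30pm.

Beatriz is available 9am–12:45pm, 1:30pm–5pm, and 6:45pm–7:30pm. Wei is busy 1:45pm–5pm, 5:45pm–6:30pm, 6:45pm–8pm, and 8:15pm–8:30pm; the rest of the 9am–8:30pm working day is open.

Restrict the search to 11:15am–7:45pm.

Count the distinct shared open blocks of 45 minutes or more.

1

Wei free within 09:00–20:30: 09:00–13:45, 17:00–17:45, 18:30–18:45, 20:00–20:15.
Beatriz ∩ Wei: 09:00–12:45, 13:30–13:45.
Restricted to 11:15–19:45: 11:15–12:45, 13:30–13:45.
Windows ≥ 45 min: 11:15–12:45.
That's 1 window.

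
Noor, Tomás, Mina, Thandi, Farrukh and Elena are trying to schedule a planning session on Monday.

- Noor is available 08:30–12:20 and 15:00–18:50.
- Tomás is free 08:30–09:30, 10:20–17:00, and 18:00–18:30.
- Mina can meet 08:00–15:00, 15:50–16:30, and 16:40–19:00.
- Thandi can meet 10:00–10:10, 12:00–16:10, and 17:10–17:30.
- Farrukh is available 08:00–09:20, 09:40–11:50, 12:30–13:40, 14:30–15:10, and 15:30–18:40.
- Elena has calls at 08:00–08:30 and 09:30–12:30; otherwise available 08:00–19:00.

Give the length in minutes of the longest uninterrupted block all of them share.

Elena free within 08:00–19:00: 08:30–09:30, 12:30–19:00.
Noor ∩ Tomás: 08:30–09:30, 10:20–12:20, 15:00–17:00, 18:00–18:30.
Noor ∩ Tomás ∩ Mina: 08:30–09:30, 10:20–12:20, 15:50–16:30, 16:40–17:00, 18:00–18:30.
Noor ∩ Tomás ∩ Mina ∩ Thandi: 12:00–12:20, 15:50–16:10.
Noor ∩ Tomás ∩ Mina ∩ Thandi ∩ Farrukh: 15:50–16:10.
Noor ∩ Tomás ∩ Mina ∩ Thandi ∩ Farrukh ∩ Elena: 15:50–16:10.
Single common window of 20 minutes.

20 minutes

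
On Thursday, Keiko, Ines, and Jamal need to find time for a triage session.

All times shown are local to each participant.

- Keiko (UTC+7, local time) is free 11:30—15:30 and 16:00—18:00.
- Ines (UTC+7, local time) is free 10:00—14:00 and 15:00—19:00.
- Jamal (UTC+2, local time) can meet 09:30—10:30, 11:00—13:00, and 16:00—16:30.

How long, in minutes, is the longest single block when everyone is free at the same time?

Keiko → UTC: 04:30–08:30, 09:00–11:00.
Ines → UTC: 03:00–07:00, 08:00–12:00.
Jamal → UTC: 07:30–08:30, 09:00–11:00, 14:00–14:30.
Keiko ∩ Ines: 04:30–07:00, 08:00–08:30, 09:00–11:00.
Keiko ∩ Ines ∩ Jamal: 08:00–08:30, 09:00–11:00.
Common window lengths: 30, 120 min; longest is 120.

120 minutes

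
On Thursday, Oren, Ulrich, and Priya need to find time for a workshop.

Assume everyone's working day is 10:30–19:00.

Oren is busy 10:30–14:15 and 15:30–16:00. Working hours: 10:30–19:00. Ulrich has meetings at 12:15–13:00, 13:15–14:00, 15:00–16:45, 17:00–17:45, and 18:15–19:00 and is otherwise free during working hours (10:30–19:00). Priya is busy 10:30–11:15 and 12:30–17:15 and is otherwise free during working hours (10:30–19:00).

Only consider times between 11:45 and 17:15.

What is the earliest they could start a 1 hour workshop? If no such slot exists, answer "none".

none

Oren free within 10:30–19:00: 14:15–15:30, 16:00–19:00.
Ulrich free within 10:30–19:00: 10:30–12:15, 13:00–13:15, 14:00–15:00, 16:45–17:00, 17:45–18:15.
Priya free within 10:30–19:00: 11:15–12:30, 17:15–19:00.
Oren ∩ Ulrich: 14:15–15:00, 16:45–17:00, 17:45–18:15.
Oren ∩ Ulrich ∩ Priya: 17:45–18:15.
Restricted to 11:45–17:15: (none).
Windows ≥ 60 min: (none).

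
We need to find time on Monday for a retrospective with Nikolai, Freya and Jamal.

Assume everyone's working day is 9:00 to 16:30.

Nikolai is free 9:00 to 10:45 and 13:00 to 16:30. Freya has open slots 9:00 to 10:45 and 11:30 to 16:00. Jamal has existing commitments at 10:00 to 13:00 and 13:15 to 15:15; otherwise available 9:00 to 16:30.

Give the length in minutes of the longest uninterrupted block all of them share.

Jamal free within 09:00–16:30: 09:00–10:00, 13:00–13:15, 15:15–16:30.
Nikolai ∩ Freya: 09:00–10:45, 13:00–16:00.
Nikolai ∩ Freya ∩ Jamal: 09:00–10:00, 13:00–13:15, 15:15–16:00.
Common window lengths: 60, 15, 45 min; longest is 60.

60 minutes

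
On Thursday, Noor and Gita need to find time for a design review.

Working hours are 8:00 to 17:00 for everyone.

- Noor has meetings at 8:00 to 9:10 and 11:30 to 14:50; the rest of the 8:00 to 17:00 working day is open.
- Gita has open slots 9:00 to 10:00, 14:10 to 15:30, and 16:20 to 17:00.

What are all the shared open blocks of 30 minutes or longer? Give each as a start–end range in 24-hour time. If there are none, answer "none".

09:10–10:00, 14:50–15:30, 16:20–17:00

Noor free within 08:00–17:00: 09:10–11:30, 14:50–17:00.
Noor ∩ Gita: 09:10–10:00, 14:50–15:30, 16:20–17:00.
Windows ≥ 30 min: 09:10–10:00, 14:50–15:30, 16:20–17:00.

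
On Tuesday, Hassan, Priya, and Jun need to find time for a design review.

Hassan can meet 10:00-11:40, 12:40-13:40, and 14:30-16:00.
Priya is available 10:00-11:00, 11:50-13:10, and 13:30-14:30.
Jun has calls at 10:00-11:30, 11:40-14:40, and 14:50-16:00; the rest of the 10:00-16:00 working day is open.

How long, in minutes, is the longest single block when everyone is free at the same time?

0 minutes

Jun free within 10:00–16:00: 11:30–11:40, 14:40–14:50.
Hassan ∩ Priya: 10:00–11:00, 12:40–13:10, 13:30–13:40.
Hassan ∩ Priya ∩ Jun: (none).
No common window.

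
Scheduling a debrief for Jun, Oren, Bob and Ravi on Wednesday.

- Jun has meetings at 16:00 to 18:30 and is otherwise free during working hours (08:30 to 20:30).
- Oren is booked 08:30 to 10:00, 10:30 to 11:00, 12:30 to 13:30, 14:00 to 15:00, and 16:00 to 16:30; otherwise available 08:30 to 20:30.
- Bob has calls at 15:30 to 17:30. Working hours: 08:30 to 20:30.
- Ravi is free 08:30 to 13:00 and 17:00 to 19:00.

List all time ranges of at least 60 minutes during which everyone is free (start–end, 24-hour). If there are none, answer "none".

Jun free within 08:30–20:30: 08:30–16:00, 18:30–20:30.
Oren free within 08:30–20:30: 10:00–10:30, 11:00–12:30, 13:30–14:00, 15:00–16:00, 16:30–20:30.
Bob free within 08:30–20:30: 08:30–15:30, 17:30–20:30.
Jun ∩ Oren: 10:00–10:30, 11:00–12:30, 13:30–14:00, 15:00–16:00, 18:30–20:30.
Jun ∩ Oren ∩ Bob: 10:00–10:30, 11:00–12:30, 13:30–14:00, 15:00–15:30, 18:30–20:30.
Jun ∩ Oren ∩ Bob ∩ Ravi: 10:00–10:30, 11:00–12:30, 18:30–19:00.
Windows ≥ 60 min: 11:00–12:30.

11:00–12:30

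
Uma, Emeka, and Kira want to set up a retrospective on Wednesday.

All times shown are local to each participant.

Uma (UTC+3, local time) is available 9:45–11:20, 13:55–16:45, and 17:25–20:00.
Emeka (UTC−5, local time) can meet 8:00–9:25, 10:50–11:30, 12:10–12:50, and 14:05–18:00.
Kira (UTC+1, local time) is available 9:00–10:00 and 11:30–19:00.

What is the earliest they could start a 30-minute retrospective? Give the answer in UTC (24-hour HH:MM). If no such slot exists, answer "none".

Uma → UTC: 06:45–08:20, 10:55–13:45, 14:25–17:00.
Emeka → UTC: 13:00–14:25, 15:50–16:30, 17:10–17:50, 19:05–23:00.
Kira → UTC: 08:00–09:00, 10:30–18:00.
Uma ∩ Emeka: 13:00–13:45, 15:50–16:30.
Uma ∩ Emeka ∩ Kira: 13:00–13:45, 15:50–16:30.
Windows ≥ 30 min: 13:00–13:45, 15:50–16:30.
Earliest such window starts at 13:00.

13:00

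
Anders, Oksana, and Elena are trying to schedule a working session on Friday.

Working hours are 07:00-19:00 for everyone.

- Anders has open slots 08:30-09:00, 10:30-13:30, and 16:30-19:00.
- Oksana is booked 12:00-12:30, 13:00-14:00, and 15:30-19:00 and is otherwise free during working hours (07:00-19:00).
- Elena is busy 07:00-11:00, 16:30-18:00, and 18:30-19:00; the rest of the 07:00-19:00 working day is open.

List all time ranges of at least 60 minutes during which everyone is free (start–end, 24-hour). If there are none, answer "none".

11:00–12:00

Oksana free within 07:00–19:00: 07:00–12:00, 12:30–13:00, 14:00–15:30.
Elena free within 07:00–19:00: 11:00–16:30, 18:00–18:30.
Anders ∩ Oksana: 08:30–09:00, 10:30–12:00, 12:30–13:00.
Anders ∩ Oksana ∩ Elena: 11:00–12:00, 12:30–13:00.
Windows ≥ 60 min: 11:00–12:00.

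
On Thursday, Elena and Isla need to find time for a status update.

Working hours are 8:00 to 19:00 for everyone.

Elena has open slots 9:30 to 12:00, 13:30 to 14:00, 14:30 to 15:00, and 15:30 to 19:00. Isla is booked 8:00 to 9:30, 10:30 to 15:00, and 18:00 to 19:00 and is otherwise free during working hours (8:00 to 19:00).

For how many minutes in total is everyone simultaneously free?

Isla free within 08:00–19:00: 09:30–10:30, 15:00–18:00.
Elena ∩ Isla: 09:30–10:30, 15:30–18:00.
Total common minutes: 60 + 150 = 210.

210 minutes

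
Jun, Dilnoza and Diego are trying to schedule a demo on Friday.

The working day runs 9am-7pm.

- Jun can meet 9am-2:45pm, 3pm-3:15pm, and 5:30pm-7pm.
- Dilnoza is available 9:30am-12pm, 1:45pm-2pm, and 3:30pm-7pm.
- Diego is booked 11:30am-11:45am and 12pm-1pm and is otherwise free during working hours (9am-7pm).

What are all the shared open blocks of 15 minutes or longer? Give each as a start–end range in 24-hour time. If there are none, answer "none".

09:30–11:30, 11:45–12:00, 13:45–14:00, 17:30–19:00

Diego free within 09:00–19:00: 09:00–11:30, 11:45–12:00, 13:00–19:00.
Jun ∩ Dilnoza: 09:30–12:00, 13:45–14:00, 17:30–19:00.
Jun ∩ Dilnoza ∩ Diego: 09:30–11:30, 11:45–12:00, 13:45–14:00, 17:30–19:00.
Windows ≥ 15 min: 09:30–11:30, 11:45–12:00, 13:45–14:00, 17:30–19:00.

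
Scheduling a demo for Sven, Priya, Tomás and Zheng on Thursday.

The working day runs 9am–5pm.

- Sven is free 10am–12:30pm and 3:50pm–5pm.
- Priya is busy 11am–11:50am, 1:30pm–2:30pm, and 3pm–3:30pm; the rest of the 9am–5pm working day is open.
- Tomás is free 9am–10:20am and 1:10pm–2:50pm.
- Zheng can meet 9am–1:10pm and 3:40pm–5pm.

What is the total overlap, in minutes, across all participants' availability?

Priya free within 09:00–17:00: 09:00–11:00, 11:50–13:30, 14:30–15:00, 15:30–17:00.
Sven ∩ Priya: 10:00–11:00, 11:50–12:30, 15:50–17:00.
Sven ∩ Priya ∩ Tomás: 10:00–10:20.
Sven ∩ Priya ∩ Tomás ∩ Zheng: 10:00–10:20.
Total common minutes: 20.

20 minutes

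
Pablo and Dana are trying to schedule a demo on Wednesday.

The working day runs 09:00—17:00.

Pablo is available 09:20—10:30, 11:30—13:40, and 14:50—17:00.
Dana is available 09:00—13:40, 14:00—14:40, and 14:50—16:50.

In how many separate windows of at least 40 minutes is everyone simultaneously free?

3

Pablo ∩ Dana: 09:20–10:30, 11:30–13:40, 14:50–16:50.
Windows ≥ 40 min: 09:20–10:30, 11:30–13:40, 14:50–16:50.
That's 3 windows.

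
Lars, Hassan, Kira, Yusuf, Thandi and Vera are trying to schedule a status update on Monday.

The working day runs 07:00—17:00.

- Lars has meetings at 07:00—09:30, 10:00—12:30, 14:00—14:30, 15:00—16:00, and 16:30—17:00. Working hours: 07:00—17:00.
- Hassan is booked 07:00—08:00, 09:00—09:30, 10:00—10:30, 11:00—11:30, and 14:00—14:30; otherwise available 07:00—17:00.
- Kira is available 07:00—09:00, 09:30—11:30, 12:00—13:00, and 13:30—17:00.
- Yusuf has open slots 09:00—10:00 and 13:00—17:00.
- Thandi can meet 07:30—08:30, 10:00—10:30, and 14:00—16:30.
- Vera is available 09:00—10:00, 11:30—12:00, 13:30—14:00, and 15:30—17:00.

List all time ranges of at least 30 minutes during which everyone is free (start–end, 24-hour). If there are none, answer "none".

Lars free within 07:00–17:00: 09:30–10:00, 12:30–14:00, 14:30–15:00, 16:00–16:30.
Hassan free within 07:00–17:00: 08:00–09:00, 09:30–10:00, 10:30–11:00, 11:30–14:00, 14:30–17:00.
Lars ∩ Hassan: 09:30–10:00, 12:30–14:00, 14:30–15:00, 16:00–16:30.
Lars ∩ Hassan ∩ Kira: 09:30–10:00, 12:30–13:00, 13:30–14:00, 14:30–15:00, 16:00–16:30.
Lars ∩ Hassan ∩ Kira ∩ Yusuf: 09:30–10:00, 13:30–14:00, 14:30–15:00, 16:00–16:30.
Lars ∩ Hassan ∩ Kira ∩ Yusuf ∩ Thandi: 14:30–15:00, 16:00–16:30.
Lars ∩ Hassan ∩ Kira ∩ Yusuf ∩ Thandi ∩ Vera: 16:00–16:30.
Windows ≥ 30 min: 16:00–16:30.

16:00–16:30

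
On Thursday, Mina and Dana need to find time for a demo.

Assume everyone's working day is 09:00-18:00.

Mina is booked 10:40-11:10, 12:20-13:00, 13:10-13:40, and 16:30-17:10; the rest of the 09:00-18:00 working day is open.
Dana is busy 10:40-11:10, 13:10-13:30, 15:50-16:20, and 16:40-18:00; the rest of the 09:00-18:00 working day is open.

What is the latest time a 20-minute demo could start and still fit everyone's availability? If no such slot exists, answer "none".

Mina free within 09:00–18:00: 09:00–10:40, 11:10–12:20, 13:00–13:10, 13:40–16:30, 17:10–18:00.
Dana free within 09:00–18:00: 09:00–10:40, 11:10–13:10, 13:30–15:50, 16:20–16:40.
Mina ∩ Dana: 09:00–10:40, 11:10–12:20, 13:00–13:10, 13:40–15:50, 16:20–16:30.
Windows ≥ 20 min: 09:00–10:40, 11:10–12:20, 13:40–15:50.
Latest start in the last window 13:40–15:50 is 15:50 − 20 min = 15:30.

15:30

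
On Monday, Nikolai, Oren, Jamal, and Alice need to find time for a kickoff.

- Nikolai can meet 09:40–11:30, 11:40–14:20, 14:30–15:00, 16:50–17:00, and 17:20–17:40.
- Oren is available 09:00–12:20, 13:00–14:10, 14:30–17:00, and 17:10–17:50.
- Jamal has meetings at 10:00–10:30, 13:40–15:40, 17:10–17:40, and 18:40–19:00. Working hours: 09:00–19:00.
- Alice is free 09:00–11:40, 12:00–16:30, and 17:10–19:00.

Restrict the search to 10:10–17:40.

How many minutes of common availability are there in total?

120 minutes

Jamal free within 09:00–19:00: 09:00–10:00, 10:30–13:40, 15:40–17:10, 17:40–18:40.
Nikolai ∩ Oren: 09:40–11:30, 11:40–12:20, 13:00–14:10, 14:30–15:00, 16:50–17:00, 17:20–17:40.
Nikolai ∩ Oren ∩ Jamal: 09:40–10:00, 10:30–11:30, 11:40–12:20, 13:00–13:40, 16:50–17:00.
Nikolai ∩ Oren ∩ Jamal ∩ Alice: 09:40–10:00, 10:30–11:30, 12:00–12:20, 13:00–13:40.
Restricted to 10:10–17:40: 10:30–11:30, 12:00–12:20, 13:00–13:40.
Total common minutes: 60 + 20 + 40 = 120.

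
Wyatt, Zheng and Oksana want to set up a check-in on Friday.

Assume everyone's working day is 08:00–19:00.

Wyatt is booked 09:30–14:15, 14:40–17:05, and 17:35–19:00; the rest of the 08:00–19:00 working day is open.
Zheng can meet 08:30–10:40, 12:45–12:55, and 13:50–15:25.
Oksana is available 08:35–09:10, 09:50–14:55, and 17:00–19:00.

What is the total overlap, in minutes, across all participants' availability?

60 minutes

Wyatt free within 08:00–19:00: 08:00–09:30, 14:15–14:40, 17:05–17:35.
Wyatt ∩ Zheng: 08:30–09:30, 14:15–14:40.
Wyatt ∩ Zheng ∩ Oksana: 08:35–09:10, 14:15–14:40.
Total common minutes: 35 + 25 = 60.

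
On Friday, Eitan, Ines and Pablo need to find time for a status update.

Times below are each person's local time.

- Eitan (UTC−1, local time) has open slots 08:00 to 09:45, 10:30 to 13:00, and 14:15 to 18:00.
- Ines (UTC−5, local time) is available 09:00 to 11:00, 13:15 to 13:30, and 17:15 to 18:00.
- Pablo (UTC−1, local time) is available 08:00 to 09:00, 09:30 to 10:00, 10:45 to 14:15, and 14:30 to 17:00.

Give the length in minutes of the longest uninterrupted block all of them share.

Eitan → UTC: 09:00–10:45, 11:30–14:00, 15:15–19:00.
Ines → UTC: 14:00–16:00, 18:15–18:30, 22:15–23:00.
Pablo → UTC: 09:00–10:00, 10:30–11:00, 11:45–15:15, 15:30–18:00.
Eitan ∩ Ines: 15:15–16:00, 18:15–18:30.
Eitan ∩ Ines ∩ Pablo: 15:30–16:00.
Single common window of 30 minutes.

30 minutes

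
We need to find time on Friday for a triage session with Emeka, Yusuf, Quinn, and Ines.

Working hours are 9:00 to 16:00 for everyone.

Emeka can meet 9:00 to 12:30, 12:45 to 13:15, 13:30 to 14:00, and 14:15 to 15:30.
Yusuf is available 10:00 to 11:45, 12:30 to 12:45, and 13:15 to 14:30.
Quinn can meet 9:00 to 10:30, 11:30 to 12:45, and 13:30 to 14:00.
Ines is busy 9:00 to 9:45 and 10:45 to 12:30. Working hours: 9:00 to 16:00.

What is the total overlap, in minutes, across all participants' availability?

60 minutes

Ines free within 09:00–16:00: 09:45–10:45, 12:30–16:00.
Emeka ∩ Yusuf: 10:00–11:45, 13:30–14:00, 14:15–14:30.
Emeka ∩ Yusuf ∩ Quinn: 10:00–10:30, 11:30–11:45, 13:30–14:00.
Emeka ∩ Yusuf ∩ Quinn ∩ Ines: 10:00–10:30, 13:30–14:00.
Total common minutes: 30 + 30 = 60.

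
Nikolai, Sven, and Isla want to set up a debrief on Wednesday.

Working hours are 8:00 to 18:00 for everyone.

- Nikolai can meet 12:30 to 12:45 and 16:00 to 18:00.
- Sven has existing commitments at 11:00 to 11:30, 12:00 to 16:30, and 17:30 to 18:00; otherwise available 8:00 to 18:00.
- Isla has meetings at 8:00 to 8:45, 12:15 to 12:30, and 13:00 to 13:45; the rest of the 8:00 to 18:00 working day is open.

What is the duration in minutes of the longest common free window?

Sven free within 08:00–18:00: 08:00–11:00, 11:30–12:00, 16:30–17:30.
Isla free within 08:00–18:00: 08:45–12:15, 12:30–13:00, 13:45–18:00.
Nikolai ∩ Sven: 16:30–17:30.
Nikolai ∩ Sven ∩ Isla: 16:30–17:30.
Single common window of 60 minutes.

60 minutes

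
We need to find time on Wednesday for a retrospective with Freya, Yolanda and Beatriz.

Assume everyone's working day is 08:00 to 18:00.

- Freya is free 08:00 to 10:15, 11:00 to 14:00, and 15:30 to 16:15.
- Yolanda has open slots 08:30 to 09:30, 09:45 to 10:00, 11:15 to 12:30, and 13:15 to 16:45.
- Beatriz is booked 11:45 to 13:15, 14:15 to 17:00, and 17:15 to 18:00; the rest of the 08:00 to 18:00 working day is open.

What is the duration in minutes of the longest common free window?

60 minutes

Beatriz free within 08:00–18:00: 08:00–11:45, 13:15–14:15, 17:00–17:15.
Freya ∩ Yolanda: 08:30–09:30, 09:45–10:00, 11:15–12:30, 13:15–14:00, 15:30–16:15.
Freya ∩ Yolanda ∩ Beatriz: 08:30–09:30, 09:45–10:00, 11:15–11:45, 13:15–14:00.
Common window lengths: 60, 15, 30, 45 min; longest is 60.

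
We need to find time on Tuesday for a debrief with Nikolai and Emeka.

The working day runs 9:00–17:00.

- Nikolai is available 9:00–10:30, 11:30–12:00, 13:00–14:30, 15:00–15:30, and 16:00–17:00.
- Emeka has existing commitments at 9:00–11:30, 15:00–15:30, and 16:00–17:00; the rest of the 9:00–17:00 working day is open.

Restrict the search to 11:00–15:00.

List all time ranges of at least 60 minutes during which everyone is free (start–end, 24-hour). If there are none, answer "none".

13:00–14:30

Emeka free within 09:00–17:00: 11:30–15:00, 15:30–16:00.
Nikolai ∩ Emeka: 11:30–12:00, 13:00–14:30.
Restricted to 11:00–15:00: 11:30–12:00, 13:00–14:30.
Windows ≥ 60 min: 13:00–14:30.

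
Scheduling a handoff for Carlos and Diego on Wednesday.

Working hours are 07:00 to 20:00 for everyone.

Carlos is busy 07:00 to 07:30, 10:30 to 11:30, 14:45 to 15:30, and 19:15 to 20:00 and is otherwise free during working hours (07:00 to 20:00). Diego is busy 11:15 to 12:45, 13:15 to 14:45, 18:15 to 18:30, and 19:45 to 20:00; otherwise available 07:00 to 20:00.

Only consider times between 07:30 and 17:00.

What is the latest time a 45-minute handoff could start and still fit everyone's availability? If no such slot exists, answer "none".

Carlos free within 07:00–20:00: 07:30–10:30, 11:30–14:45, 15:30–19:15.
Diego free within 07:00–20:00: 07:00–11:15, 12:45–13:15, 14:45–18:15, 18:30–19:45.
Carlos ∩ Diego: 07:30–10:30, 12:45–13:15, 15:30–18:15, 18:30–19:15.
Restricted to 07:30–17:00: 07:30–10:30, 12:45–13:15, 15:30–17:00.
Windows ≥ 45 min: 07:30–10:30, 15:30–17:00.
Latest start in the last window 15:30–17:00 is 17:00 − 45 min = 16:15.

16:15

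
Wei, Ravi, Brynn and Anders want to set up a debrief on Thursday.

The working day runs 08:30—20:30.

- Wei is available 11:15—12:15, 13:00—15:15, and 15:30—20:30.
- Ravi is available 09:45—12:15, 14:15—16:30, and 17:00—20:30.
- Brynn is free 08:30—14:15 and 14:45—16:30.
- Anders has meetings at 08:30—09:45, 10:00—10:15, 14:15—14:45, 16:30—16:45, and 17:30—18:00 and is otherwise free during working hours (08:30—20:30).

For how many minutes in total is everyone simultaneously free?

Anders free within 08:30–20:30: 09:45–10:00, 10:15–14:15, 14:45–16:30, 16:45–17:30, 18:00–20:30.
Wei ∩ Ravi: 11:15–12:15, 14:15–15:15, 15:30–16:30, 17:00–20:30.
Wei ∩ Ravi ∩ Brynn: 11:15–12:15, 14:45–15:15, 15:30–16:30.
Wei ∩ Ravi ∩ Brynn ∩ Anders: 11:15–12:15, 14:45–15:15, 15:30–16:30.
Total common minutes: 60 + 30 + 60 = 150.

150 minutes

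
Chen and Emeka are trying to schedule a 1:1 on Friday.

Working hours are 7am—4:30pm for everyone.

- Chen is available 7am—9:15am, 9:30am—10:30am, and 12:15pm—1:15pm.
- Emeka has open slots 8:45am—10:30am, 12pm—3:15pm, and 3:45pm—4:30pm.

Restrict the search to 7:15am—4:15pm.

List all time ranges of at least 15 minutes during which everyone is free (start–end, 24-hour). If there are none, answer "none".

08:45–09:15, 09:30–10:30, 12:15–13:15

Chen ∩ Emeka: 08:45–09:15, 09:30–10:30, 12:15–13:15.
Restricted to 07:15–16:15: 08:45–09:15, 09:30–10:30, 12:15–13:15.
Windows ≥ 15 min: 08:45–09:15, 09:30–10:30, 12:15–13:15.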